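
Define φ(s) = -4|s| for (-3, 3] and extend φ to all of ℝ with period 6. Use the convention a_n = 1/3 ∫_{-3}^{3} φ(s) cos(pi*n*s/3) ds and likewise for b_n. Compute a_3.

a_3 = 1/3 ∫_{-3}^{3} φ(s) cos(pi*s) ds.
φ is even and cos(pi*s) is even, so the integrand is even and a_3 = 2/3 ∫_0^{3} φ(s) cos(pi*s) ds.
Integrating by parts (boundary term plus one more integral), an antiderivative of (-4*s) cos(pi*s) is -4*s*sin(pi*s)/pi - 4*cos(pi*s)/pi**2; evaluating from 0 to 3: ∫_{0}^{3} (-4*s) cos(pi*s) ds = (4/pi**2) - (-4/pi**2) = 8/pi**2.
Hence a_3 = (2/3)·(8/pi**2) = 16/(3*pi**2).

16/(3*pi**2)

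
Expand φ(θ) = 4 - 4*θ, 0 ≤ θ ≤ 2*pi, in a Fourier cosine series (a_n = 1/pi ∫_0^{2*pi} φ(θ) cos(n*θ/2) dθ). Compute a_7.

32/(49*pi)

a_7 = 1/pi ∫_0^{2*pi} (4 - 4*θ) cos(7*θ/2) dθ.
Integrating by parts (boundary term plus one more integral), an antiderivative of (4 - 4*θ) cos(7*θ/2) is -8*θ*sin(7*θ/2)/7 + 8*sin(7*θ/2)/7 - 16*cos(7*θ/2)/49; evaluating from 0 to 2*pi: ∫_{0}^{2*pi} (4 - 4*θ) cos(7*θ/2) dθ = (16/49) - (-16/49) = 32/49.
Hence a_7 = (1/pi)·(32/49) = 32/(49*pi).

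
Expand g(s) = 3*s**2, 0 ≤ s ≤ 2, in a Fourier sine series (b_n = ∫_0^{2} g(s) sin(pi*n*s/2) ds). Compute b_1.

-96/pi**3 + 24/pi

b_1 = ∫_0^{2} (3*s**2) sin(pi*s/2) ds.
Integrating by parts twice (tabular method), an antiderivative of (3*s**2) sin(pi*s/2) is -6*s**2*cos(pi*s/2)/pi + 24*s*sin(pi*s/2)/pi**2 + 48*cos(pi*s/2)/pi**3; evaluating from 0 to 2: ∫_{0}^{2} (3*s**2) sin(pi*s/2) ds = (-48/pi**3 + 24/pi) - (48/pi**3) = -96/pi**3 + 24/pi.
Hence b_1 = -96/pi**3 + 24/pi.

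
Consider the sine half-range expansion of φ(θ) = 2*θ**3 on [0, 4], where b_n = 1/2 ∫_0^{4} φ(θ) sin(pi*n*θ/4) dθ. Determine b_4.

b_4 = 1/2 ∫_0^{4} (2*θ**3) sin(pi*θ) dθ.
Integrating by parts three times (tabular method), an antiderivative of (2*θ**3) sin(pi*θ) is -2*θ**3*cos(pi*θ)/pi + 6*θ**2*sin(pi*θ)/pi**2 + 12*θ*cos(pi*θ)/pi**3 - 12*sin(pi*θ)/pi**4; evaluating from 0 to 4: ∫_{0}^{4} (2*θ**3) sin(pi*θ) dθ = (-128/pi + 48/pi**3) - (0) = -128/pi + 48/pi**3.
Hence b_4 = (1/2)·(-128/pi + 48/pi**3) = -64/pi + 24/pi**3.

-64/pi + 24/pi**3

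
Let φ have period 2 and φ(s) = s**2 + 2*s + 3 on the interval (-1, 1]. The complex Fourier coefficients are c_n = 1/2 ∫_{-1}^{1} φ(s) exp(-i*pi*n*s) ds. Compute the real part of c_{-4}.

Since φ is real-valued, Re(c_{-4}) = 1/2 ∫_{-1}^{1} φ(s) cos(-4*pi*s) ds = a_{4}/2.
Integrating by parts twice (tabular method), an antiderivative of (s**2 + 2*s + 3) cos(-4*pi*s) is s**2*sin(4*pi*s)/(4*pi) + s*sin(4*pi*s)/(2*pi) + s*cos(4*pi*s)/(8*pi**2) - sin(4*pi*s)/(32*pi**3) + 3*sin(4*pi*s)/(4*pi) + cos(4*pi*s)/(8*pi**2); evaluating from -1 to 1: ∫_{-1}^{1} (s**2 + 2*s + 3) cos(-4*pi*s) ds = (1/(4*pi**2)) - (0) = 1/(4*pi**2).
Hence Re(c_{-4}) = (1/2)·(1/(4*pi**2)) = 1/(8*pi**2).

1/(8*pi**2)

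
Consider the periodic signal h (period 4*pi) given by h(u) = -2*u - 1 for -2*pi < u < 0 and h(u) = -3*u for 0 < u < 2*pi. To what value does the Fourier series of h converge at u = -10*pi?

u = -10*pi differs from u = -2*pi by -2 full period(s), and the series is 4*pi-periodic.
At u = -2*pi the one-sided limits are h(-2*pi^-) = -6*pi and h(-2*pi^+) = -1 + 4*pi.
By Dirichlet's theorem the series converges to their average, [(-6*pi) + (-1 + 4*pi)]/2 = -pi - 1/2.

-pi - 1/2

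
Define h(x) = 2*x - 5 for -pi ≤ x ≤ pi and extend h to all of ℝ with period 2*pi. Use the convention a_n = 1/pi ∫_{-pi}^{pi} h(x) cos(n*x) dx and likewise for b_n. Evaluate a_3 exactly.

a_3 = 1/pi ∫_{-pi}^{pi} h(x) cos(3*x) dx.
Integrating by parts (boundary term plus one more integral), an antiderivative of (2*x - 5) cos(3*x) is 2*x*sin(3*x)/3 - 5*sin(3*x)/3 + 2*cos(3*x)/9; evaluating from -pi to pi: ∫_{-pi}^{pi} (2*x - 5) cos(3*x) dx = (-2/9) - (-2/9) = 0.
Hence a_3 = (1/pi)·(0) = 0.

0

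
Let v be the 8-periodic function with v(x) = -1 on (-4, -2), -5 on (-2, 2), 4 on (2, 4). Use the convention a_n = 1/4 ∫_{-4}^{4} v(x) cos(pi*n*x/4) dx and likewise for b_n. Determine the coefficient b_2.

-5/pi

b_2 = 1/4 ∫_{-4}^{4} v(x) sin(pi*x/2) dx.
Split the integral at the breakpoints.
Directly, an antiderivative of (-1) sin(pi*x/2) is 2*cos(pi*x/2)/pi; evaluating from -4 to -2: ∫_{-4}^{-2} (-1) sin(pi*x/2) dx = (-2/pi) - (2/pi) = -4/pi.
Directly, an antiderivative of (-5) sin(pi*x/2) is 10*cos(pi*x/2)/pi; evaluating from -2 to 2: ∫_{-2}^{2} (-5) sin(pi*x/2) dx = (-10/pi) - (-10/pi) = 0.
Directly, an antiderivative of (4) sin(pi*x/2) is -8*cos(pi*x/2)/pi; evaluating from 2 to 4: ∫_{2}^{4} (4) sin(pi*x/2) dx = (-8/pi) - (8/pi) = -16/pi.
Summing the pieces and multiplying by (1/4) gives b_2 = -5/pi.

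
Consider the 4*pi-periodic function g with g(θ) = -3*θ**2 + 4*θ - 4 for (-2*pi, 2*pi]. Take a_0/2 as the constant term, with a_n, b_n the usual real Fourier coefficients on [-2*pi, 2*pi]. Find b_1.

16

b_1 = (1/(2*pi)) ∫_{-2*pi}^{2*pi} g(θ) sin(θ/2) dθ.
Integrating by parts twice (tabular method), an antiderivative of (-3*θ**2 + 4*θ - 4) sin(θ/2) is 6*θ**2*cos(θ/2) - 24*θ*sin(θ/2) - 8*θ*cos(θ/2) + 16*sin(θ/2) - 40*cos(θ/2); evaluating from -2*pi to 2*pi: ∫_{-2*pi}^{2*pi} (-3*θ**2 + 4*θ - 4) sin(θ/2) dθ = (-24*pi**2 + 40 + 16*pi) - (-24*pi**2 - 16*pi + 40) = 32*pi.
Hence b_1 = (1/(2*pi))·(32*pi) = 16.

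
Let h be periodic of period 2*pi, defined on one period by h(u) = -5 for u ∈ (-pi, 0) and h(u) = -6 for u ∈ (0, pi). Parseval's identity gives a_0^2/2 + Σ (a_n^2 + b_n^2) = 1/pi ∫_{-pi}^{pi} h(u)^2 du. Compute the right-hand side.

1/pi ∫_{-pi}^{pi} h(u)^2 du = 1/pi · (61*pi) = 61.

61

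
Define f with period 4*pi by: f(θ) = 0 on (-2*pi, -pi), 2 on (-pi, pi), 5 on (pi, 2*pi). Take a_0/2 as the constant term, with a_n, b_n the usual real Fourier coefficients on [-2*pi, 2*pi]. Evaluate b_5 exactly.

b_5 = (1/(2*pi)) ∫_{-2*pi}^{2*pi} f(θ) sin(5*θ/2) dθ.
Split the integral at the breakpoints.
∫_{-2*pi}^{-pi} (0) sin(5*θ/2) dθ = 0.
Directly, an antiderivative of (2) sin(5*θ/2) is -4*cos(5*θ/2)/5; evaluating from -pi to pi: ∫_{-pi}^{pi} (2) sin(5*θ/2) dθ = (0) - (0) = 0.
Directly, an antiderivative of (5) sin(5*θ/2) is -2*cos(5*θ/2); evaluating from pi to 2*pi: ∫_{pi}^{2*pi} (5) sin(5*θ/2) dθ = (2) - (0) = 2.
Summing the pieces and multiplying by (1/(2*pi)) gives b_5 = 1/pi.

1/pi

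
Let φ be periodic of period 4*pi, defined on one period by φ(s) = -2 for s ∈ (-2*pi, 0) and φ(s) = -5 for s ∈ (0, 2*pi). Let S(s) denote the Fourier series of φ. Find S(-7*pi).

-5

s = -7*pi differs from s = pi by -2 full period(s), and the series is 4*pi-periodic.
φ is continuous at s = pi with value -5, so the series converges to -5 there.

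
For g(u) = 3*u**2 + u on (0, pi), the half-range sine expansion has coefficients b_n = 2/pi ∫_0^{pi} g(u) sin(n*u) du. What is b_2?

-3*pi - 1

b_2 = 2/pi ∫_0^{pi} (3*u**2 + u) sin(2*u) du.
Integrating by parts twice (tabular method), an antiderivative of (3*u**2 + u) sin(2*u) is -3*u**2*cos(2*u)/2 + 3*u*sin(2*u)/2 - u*cos(2*u)/2 + sin(2*u)/4 + 3*cos(2*u)/4; evaluating from 0 to pi: ∫_{0}^{pi} (3*u**2 + u) sin(2*u) du = (-3*pi**2/2 - pi/2 + 3/4) - (3/4) = -pi*(1 + 3*pi)/2.
Hence b_2 = (2/pi)·(-pi*(1 + 3*pi)/2) = -3*pi - 1.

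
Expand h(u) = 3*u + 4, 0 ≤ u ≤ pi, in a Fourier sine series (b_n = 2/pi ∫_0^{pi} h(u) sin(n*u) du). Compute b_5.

b_5 = 2/pi ∫_0^{pi} (3*u + 4) sin(5*u) du.
Integrating by parts (boundary term plus one more integral), an antiderivative of (3*u + 4) sin(5*u) is -3*u*cos(5*u)/5 + 3*sin(5*u)/25 - 4*cos(5*u)/5; evaluating from 0 to pi: ∫_{0}^{pi} (3*u + 4) sin(5*u) du = (4/5 + 3*pi/5) - (-4/5) = 8/5 + 3*pi/5.
Hence b_5 = (2/pi)·(8/5 + 3*pi/5) = 2*(8 + 3*pi)/(5*pi).

2*(8 + 3*pi)/(5*pi)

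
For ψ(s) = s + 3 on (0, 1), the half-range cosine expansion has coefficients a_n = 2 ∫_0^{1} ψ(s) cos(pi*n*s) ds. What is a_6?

a_6 = 2 ∫_0^{1} (s + 3) cos(6*pi*s) ds.
Integrating by parts (boundary term plus one more integral), an antiderivative of (s + 3) cos(6*pi*s) is s*sin(6*pi*s)/(6*pi) + sin(6*pi*s)/(2*pi) + cos(6*pi*s)/(36*pi**2); evaluating from 0 to 1: ∫_{0}^{1} (s + 3) cos(6*pi*s) ds = (1/(36*pi**2)) - (1/(36*pi**2)) = 0.
Hence a_6 = 2·(0) = 0.

0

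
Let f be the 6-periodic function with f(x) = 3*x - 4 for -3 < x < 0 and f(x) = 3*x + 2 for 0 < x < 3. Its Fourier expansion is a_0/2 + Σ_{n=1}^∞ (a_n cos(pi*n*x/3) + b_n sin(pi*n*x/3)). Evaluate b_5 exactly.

b_5 = 1/3 ∫_{-3}^{3} f(x) sin(5*pi*x/3) dx.
Split the integral at the breakpoints.
Integrating by parts (boundary term plus one more integral), an antiderivative of (3*x - 4) sin(5*pi*x/3) is -9*x*cos(5*pi*x/3)/(5*pi) + 27*sin(5*pi*x/3)/(25*pi**2) + 12*cos(5*pi*x/3)/(5*pi); evaluating from -3 to 0: ∫_{-3}^{0} (3*x - 4) sin(5*pi*x/3) dx = (12/(5*pi)) - (-39/(5*pi)) = 51/(5*pi).
Integrating by parts (boundary term plus one more integral), an antiderivative of (3*x + 2) sin(5*pi*x/3) is -9*x*cos(5*pi*x/3)/(5*pi) + 27*sin(5*pi*x/3)/(25*pi**2) - 6*cos(5*pi*x/3)/(5*pi); evaluating from 0 to 3: ∫_{0}^{3} (3*x + 2) sin(5*pi*x/3) dx = (33/(5*pi)) - (-6/(5*pi)) = 39/(5*pi).
Summing the pieces and multiplying by (1/3) gives b_5 = 6/pi.

6/pi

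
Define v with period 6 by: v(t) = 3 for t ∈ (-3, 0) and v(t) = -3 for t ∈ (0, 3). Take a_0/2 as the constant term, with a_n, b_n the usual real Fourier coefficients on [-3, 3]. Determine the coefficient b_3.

b_3 = 1/3 ∫_{-3}^{3} v(t) sin(pi*t) dt.
v is odd and sin(pi*t) is odd, so the integrand is even and b_3 = 2/3 ∫_0^{3} v(t) sin(pi*t) dt.
Directly, an antiderivative of (-3) sin(pi*t) is 3*cos(pi*t)/pi; evaluating from 0 to 3: ∫_{0}^{3} (-3) sin(pi*t) dt = (-3/pi) - (3/pi) = -6/pi.
Hence b_3 = (2/3)·(-6/pi) = -4/pi.

-4/pi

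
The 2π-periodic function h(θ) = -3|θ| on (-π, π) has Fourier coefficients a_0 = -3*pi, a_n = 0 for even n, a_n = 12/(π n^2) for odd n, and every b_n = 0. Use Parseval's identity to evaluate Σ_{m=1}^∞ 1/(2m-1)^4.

Parseval: a_0^2/2 + Σ a_n^2 = (1/π) ∫_{-π}^{π} h(θ)^2 dθ = 6*pi**2.
Subtract a_0^2/2 = 9*pi**2/2: Σ a_n^2 = 3*pi**2/2.
Only odd n contribute, with a_n^2 = 144/(π^2 n^4), so Σ_{m≥1} 1/(2m-1)^4 = π^2·(3*pi**2/2)/144 = pi**4/96.

pi**4/96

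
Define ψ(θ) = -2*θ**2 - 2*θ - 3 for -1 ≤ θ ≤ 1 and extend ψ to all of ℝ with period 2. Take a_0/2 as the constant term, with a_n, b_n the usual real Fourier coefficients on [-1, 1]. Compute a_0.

-22/3

a_0 = ∫_{-1}^{1} ψ(θ) dθ = -22/3.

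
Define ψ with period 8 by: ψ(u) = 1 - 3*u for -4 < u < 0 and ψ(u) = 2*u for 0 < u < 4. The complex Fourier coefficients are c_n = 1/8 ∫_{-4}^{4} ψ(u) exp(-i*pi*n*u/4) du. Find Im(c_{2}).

Since ψ is real-valued, Im(c_{2}) = -1/8 ∫_{-4}^{4} ψ(u) sin(pi*u/2) du = -b_{2}/2.
Split the integral at the breakpoints.
Integrating by parts (boundary term plus one more integral), an antiderivative of (1 - 3*u) sin(pi*u/2) is 6*u*cos(pi*u/2)/pi - 12*sin(pi*u/2)/pi**2 - 2*cos(pi*u/2)/pi; evaluating from -4 to 0: ∫_{-4}^{0} (1 - 3*u) sin(pi*u/2) du = (-2/pi) - (-26/pi) = 24/pi.
Integrating by parts (boundary term plus one more integral), an antiderivative of (2*u) sin(pi*u/2) is -4*u*cos(pi*u/2)/pi + 8*sin(pi*u/2)/pi**2; evaluating from 0 to 4: ∫_{0}^{4} (2*u) sin(pi*u/2) du = (-16/pi) - (0) = -16/pi.
So ∫_{-4}^{4} ψ(u) sin(pi*u/2) du = 8/pi.
Hence Im(c_{2}) = (-1/8)·(8/pi) = -1/pi.

-1/pi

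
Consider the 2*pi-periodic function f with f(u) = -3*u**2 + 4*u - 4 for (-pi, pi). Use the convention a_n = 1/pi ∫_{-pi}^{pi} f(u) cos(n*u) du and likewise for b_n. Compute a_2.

-3

a_2 = 1/pi ∫_{-pi}^{pi} f(u) cos(2*u) du.
Integrating by parts twice (tabular method), an antiderivative of (-3*u**2 + 4*u - 4) cos(2*u) is -3*u**2*sin(2*u)/2 + 2*u*sin(2*u) - 3*u*cos(2*u)/2 - 5*sin(2*u)/4 + cos(2*u); evaluating from -pi to pi: ∫_{-pi}^{pi} (-3*u**2 + 4*u - 4) cos(2*u) du = (1 - 3*pi/2) - (1 + 3*pi/2) = -3*pi.
Hence a_2 = (1/pi)·(-3*pi) = -3.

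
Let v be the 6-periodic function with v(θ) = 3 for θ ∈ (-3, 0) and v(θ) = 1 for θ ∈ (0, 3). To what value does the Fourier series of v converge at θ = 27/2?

1

θ = 27/2 differs from θ = 3/2 by 2 full period(s), and the series is 6-periodic.
v is continuous at θ = 3/2 with value 1, so the series converges to 1 there.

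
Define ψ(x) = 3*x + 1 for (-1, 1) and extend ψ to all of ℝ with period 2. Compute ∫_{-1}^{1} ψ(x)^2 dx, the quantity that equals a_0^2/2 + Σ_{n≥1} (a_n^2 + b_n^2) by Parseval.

8

∫_{-1}^{1} ψ(x)^2 dx = 8.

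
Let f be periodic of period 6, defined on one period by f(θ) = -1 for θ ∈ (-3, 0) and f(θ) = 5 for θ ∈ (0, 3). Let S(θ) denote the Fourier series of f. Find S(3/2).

5

f is continuous at θ = 3/2 with value 5, so the series converges to 5 there.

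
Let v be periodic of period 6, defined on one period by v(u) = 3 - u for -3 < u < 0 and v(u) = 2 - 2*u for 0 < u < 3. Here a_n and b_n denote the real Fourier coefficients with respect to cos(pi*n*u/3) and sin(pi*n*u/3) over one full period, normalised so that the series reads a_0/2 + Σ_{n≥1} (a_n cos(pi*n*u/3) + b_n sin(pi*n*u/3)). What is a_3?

a_3 = 1/3 ∫_{-3}^{3} v(u) cos(pi*u) du.
Split the integral at the breakpoints.
Integrating by parts (boundary term plus one more integral), an antiderivative of (3 - u) cos(pi*u) is -u*sin(pi*u)/pi + 3*sin(pi*u)/pi - cos(pi*u)/pi**2; evaluating from -3 to 0: ∫_{-3}^{0} (3 - u) cos(pi*u) du = (-1/pi**2) - (pi**(-2)) = -2/pi**2.
Integrating by parts (boundary term plus one more integral), an antiderivative of (2 - 2*u) cos(pi*u) is -2*u*sin(pi*u)/pi + 2*sin(pi*u)/pi - 2*cos(pi*u)/pi**2; evaluating from 0 to 3: ∫_{0}^{3} (2 - 2*u) cos(pi*u) du = (2/pi**2) - (-2/pi**2) = 4/pi**2.
Summing the pieces and multiplying by (1/3) gives a_3 = 2/(3*pi**2).

2/(3*pi**2)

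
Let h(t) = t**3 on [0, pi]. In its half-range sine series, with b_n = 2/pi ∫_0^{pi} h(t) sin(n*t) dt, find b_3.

-4/9 + 2*pi**2/3

b_3 = 2/pi ∫_0^{pi} (t**3) sin(3*t) dt.
Integrating by parts three times (tabular method), an antiderivative of (t**3) sin(3*t) is -t**3*cos(3*t)/3 + t**2*sin(3*t)/3 + 2*t*cos(3*t)/9 - 2*sin(3*t)/27; evaluating from 0 to pi: ∫_{0}^{pi} (t**3) sin(3*t) dt = (pi*(-2 + 3*pi**2)/9) - (0) = pi*(-2 + 3*pi**2)/9.
Hence b_3 = (2/pi)·(pi*(-2 + 3*pi**2)/9) = -4/9 + 2*pi**2/3.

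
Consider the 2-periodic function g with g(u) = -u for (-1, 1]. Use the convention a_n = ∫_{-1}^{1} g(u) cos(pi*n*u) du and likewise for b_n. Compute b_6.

b_6 = ∫_{-1}^{1} g(u) sin(6*pi*u) du.
g is odd and sin(6*pi*u) is odd, so the integrand is even and b_6 = 2 ∫_0^{1} g(u) sin(6*pi*u) du.
Integrating by parts (boundary term plus one more integral), an antiderivative of (-u) sin(6*pi*u) is u*cos(6*pi*u)/(6*pi) - sin(6*pi*u)/(36*pi**2); evaluating from 0 to 1: ∫_{0}^{1} (-u) sin(6*pi*u) du = (1/(6*pi)) - (0) = 1/(6*pi).
Hence b_6 = 2·(1/(6*pi)) = 1/(3*pi).

1/(3*pi)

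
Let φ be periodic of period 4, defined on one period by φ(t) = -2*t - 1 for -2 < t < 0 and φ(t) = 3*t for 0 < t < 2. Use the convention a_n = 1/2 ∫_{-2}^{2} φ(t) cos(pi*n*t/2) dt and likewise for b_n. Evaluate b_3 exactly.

b_3 = 1/2 ∫_{-2}^{2} φ(t) sin(3*pi*t/2) dt.
Split the integral at the breakpoints.
Integrating by parts (boundary term plus one more integral), an antiderivative of (-2*t - 1) sin(3*pi*t/2) is 4*t*cos(3*pi*t/2)/(3*pi) - 8*sin(3*pi*t/2)/(9*pi**2) + 2*cos(3*pi*t/2)/(3*pi); evaluating from -2 to 0: ∫_{-2}^{0} (-2*t - 1) sin(3*pi*t/2) dt = (2/(3*pi)) - (2/pi) = -4/(3*pi).
Integrating by parts (boundary term plus one more integral), an antiderivative of (3*t) sin(3*pi*t/2) is -2*t*cos(3*pi*t/2)/pi + 4*sin(3*pi*t/2)/(3*pi**2); evaluating from 0 to 2: ∫_{0}^{2} (3*t) sin(3*pi*t/2) dt = (4/pi) - (0) = 4/pi.
Summing the pieces and multiplying by (1/2) gives b_3 = 4/(3*pi).

4/(3*pi)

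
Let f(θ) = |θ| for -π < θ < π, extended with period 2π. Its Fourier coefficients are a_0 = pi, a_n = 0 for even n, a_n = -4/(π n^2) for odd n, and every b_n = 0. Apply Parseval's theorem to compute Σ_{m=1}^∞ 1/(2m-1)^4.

Parseval: a_0^2/2 + Σ a_n^2 = (1/π) ∫_{-π}^{π} f(θ)^2 dθ = 2*pi**2/3.
Subtract a_0^2/2 = pi**2/2: Σ a_n^2 = pi**2/6.
Only odd n contribute, with a_n^2 = 16/(π^2 n^4), so Σ_{m≥1} 1/(2m-1)^4 = π^2·(pi**2/6)/16 = pi**4/96.

pi**4/96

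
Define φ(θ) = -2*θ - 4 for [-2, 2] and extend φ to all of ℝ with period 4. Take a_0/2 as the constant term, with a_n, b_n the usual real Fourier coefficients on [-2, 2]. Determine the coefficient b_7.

-8/(7*pi)

b_7 = 1/2 ∫_{-2}^{2} φ(θ) sin(7*pi*θ/2) dθ.
Integrating by parts (boundary term plus one more integral), an antiderivative of (-2*θ - 4) sin(7*pi*θ/2) is 4*θ*cos(7*pi*θ/2)/(7*pi) - 8*sin(7*pi*θ/2)/(49*pi**2) + 8*cos(7*pi*θ/2)/(7*pi); evaluating from -2 to 2: ∫_{-2}^{2} (-2*θ - 4) sin(7*pi*θ/2) dθ = (-16/(7*pi)) - (0) = -16/(7*pi).
Hence b_7 = (1/2)·(-16/(7*pi)) = -8/(7*pi).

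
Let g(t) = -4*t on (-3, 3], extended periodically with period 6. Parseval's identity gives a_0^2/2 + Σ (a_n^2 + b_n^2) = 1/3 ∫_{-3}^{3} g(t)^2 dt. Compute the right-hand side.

1/3 ∫_{-3}^{3} g(t)^2 dt = 1/3 · (288) = 96.

96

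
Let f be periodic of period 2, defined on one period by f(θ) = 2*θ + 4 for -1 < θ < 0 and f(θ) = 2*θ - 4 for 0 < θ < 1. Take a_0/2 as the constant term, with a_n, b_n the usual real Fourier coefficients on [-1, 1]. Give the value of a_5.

0

a_5 = ∫_{-1}^{1} f(θ) cos(5*pi*θ) dθ.
f is odd and cos(5*pi*θ) is even, so the integrand is odd over a symmetric interval and the integral vanishes.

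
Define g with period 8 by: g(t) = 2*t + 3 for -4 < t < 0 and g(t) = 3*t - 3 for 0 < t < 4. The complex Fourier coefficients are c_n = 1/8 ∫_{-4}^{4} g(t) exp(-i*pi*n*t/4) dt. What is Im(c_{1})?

Since g is real-valued, Im(c_{1}) = -1/8 ∫_{-4}^{4} g(t) sin(pi*t/4) dt = -b_{1}/2.
Split the integral at the breakpoints.
Integrating by parts (boundary term plus one more integral), an antiderivative of (2*t + 3) sin(pi*t/4) is -8*t*cos(pi*t/4)/pi + 32*sin(pi*t/4)/pi**2 - 12*cos(pi*t/4)/pi; evaluating from -4 to 0: ∫_{-4}^{0} (2*t + 3) sin(pi*t/4) dt = (-12/pi) - (-20/pi) = 8/pi.
Integrating by parts (boundary term plus one more integral), an antiderivative of (3*t - 3) sin(pi*t/4) is -12*t*cos(pi*t/4)/pi + 48*sin(pi*t/4)/pi**2 + 12*cos(pi*t/4)/pi; evaluating from 0 to 4: ∫_{0}^{4} (3*t - 3) sin(pi*t/4) dt = (36/pi) - (12/pi) = 24/pi.
So ∫_{-4}^{4} g(t) sin(pi*t/4) dt = 32/pi.
Hence Im(c_{1}) = (-1/8)·(32/pi) = -4/pi.

-4/pi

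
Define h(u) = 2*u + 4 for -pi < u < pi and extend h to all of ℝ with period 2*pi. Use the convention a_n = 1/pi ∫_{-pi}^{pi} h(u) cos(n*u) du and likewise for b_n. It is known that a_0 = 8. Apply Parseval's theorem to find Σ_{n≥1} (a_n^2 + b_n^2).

8*pi**2/3

Parseval: a_0^2/2 + Σ_{n≥1} (a_n^2+b_n^2) = 1/pi ∫_{-pi}^{pi} h(u)^2 du = 8*pi**2/3 + 32.
Subtract a_0^2/2 = 32: Σ (a_n^2+b_n^2) = 8*pi**2/3.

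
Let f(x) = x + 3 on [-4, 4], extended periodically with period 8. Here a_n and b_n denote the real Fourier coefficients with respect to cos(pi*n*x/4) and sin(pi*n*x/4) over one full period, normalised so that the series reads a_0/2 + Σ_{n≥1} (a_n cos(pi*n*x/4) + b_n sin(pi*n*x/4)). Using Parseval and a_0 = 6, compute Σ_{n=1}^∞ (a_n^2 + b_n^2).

Parseval: a_0^2/2 + Σ_{n≥1} (a_n^2+b_n^2) = 1/4 ∫_{-4}^{4} f(x)^2 dx = 86/3.
Subtract a_0^2/2 = 18: Σ (a_n^2+b_n^2) = 32/3.

32/3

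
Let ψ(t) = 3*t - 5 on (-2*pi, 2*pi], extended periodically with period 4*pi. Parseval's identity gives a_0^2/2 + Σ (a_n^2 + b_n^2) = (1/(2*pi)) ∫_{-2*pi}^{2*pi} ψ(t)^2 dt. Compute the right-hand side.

(1/(2*pi)) ∫_{-2*pi}^{2*pi} ψ(t)^2 dt = (1/(2*pi)) · (100*pi + 48*pi**3) = 50 + 24*pi**2.

50 + 24*pi**2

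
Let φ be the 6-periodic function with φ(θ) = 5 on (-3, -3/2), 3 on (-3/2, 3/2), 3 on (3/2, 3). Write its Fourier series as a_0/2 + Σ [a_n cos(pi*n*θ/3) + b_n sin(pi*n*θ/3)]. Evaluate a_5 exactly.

-2/(5*pi)

a_5 = 1/3 ∫_{-3}^{3} φ(θ) cos(5*pi*θ/3) dθ.
Split the integral at the breakpoints.
Directly, an antiderivative of (5) cos(5*pi*θ/3) is 3*sin(5*pi*θ/3)/pi; evaluating from -3 to -3/2: ∫_{-3}^{-3/2} (5) cos(5*pi*θ/3) dθ = (-3/pi) - (0) = -3/pi.
Directly, an antiderivative of (3) cos(5*pi*θ/3) is 9*sin(5*pi*θ/3)/(5*pi); evaluating from -3/2 to 3/2: ∫_{-3/2}^{3/2} (3) cos(5*pi*θ/3) dθ = (9/(5*pi)) - (-9/(5*pi)) = 18/(5*pi).
Directly, an antiderivative of (3) cos(5*pi*θ/3) is 9*sin(5*pi*θ/3)/(5*pi); evaluating from 3/2 to 3: ∫_{3/2}^{3} (3) cos(5*pi*θ/3) dθ = (0) - (9/(5*pi)) = -9/(5*pi).
Summing the pieces and multiplying by (1/3) gives a_5 = -2/(5*pi).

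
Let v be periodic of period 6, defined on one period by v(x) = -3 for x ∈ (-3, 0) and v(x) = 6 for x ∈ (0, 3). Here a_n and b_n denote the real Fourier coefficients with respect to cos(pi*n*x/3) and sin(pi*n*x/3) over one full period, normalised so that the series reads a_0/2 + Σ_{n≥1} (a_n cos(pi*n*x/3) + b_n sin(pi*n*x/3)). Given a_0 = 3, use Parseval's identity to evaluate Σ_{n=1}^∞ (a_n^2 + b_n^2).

81/2

Parseval: a_0^2/2 + Σ_{n≥1} (a_n^2+b_n^2) = 1/3 ∫_{-3}^{3} v(x)^2 dx = 45.
Subtract a_0^2/2 = 9/2: Σ (a_n^2+b_n^2) = 81/2.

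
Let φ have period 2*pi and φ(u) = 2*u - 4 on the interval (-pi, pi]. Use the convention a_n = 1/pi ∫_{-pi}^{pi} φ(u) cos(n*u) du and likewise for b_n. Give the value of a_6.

a_6 = 1/pi ∫_{-pi}^{pi} φ(u) cos(6*u) du.
Integrating by parts (boundary term plus one more integral), an antiderivative of (2*u - 4) cos(6*u) is u*sin(6*u)/3 - 2*sin(6*u)/3 + cos(6*u)/18; evaluating from -pi to pi: ∫_{-pi}^{pi} (2*u - 4) cos(6*u) du = (1/18) - (1/18) = 0.
Hence a_6 = (1/pi)·(0) = 0.

0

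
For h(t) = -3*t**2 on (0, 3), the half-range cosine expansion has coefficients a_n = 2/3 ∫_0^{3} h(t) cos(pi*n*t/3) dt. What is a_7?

a_7 = 2/3 ∫_0^{3} (-3*t**2) cos(7*pi*t/3) dt.
Integrating by parts twice (tabular method), an antiderivative of (-3*t**2) cos(7*pi*t/3) is -9*t**2*sin(7*pi*t/3)/(7*pi) - 54*t*cos(7*pi*t/3)/(49*pi**2) + 162*sin(7*pi*t/3)/(343*pi**3); evaluating from 0 to 3: ∫_{0}^{3} (-3*t**2) cos(7*pi*t/3) dt = (162/(49*pi**2)) - (0) = 162/(49*pi**2).
Hence a_7 = (2/3)·(162/(49*pi**2)) = 108/(49*pi**2).

108/(49*pi**2)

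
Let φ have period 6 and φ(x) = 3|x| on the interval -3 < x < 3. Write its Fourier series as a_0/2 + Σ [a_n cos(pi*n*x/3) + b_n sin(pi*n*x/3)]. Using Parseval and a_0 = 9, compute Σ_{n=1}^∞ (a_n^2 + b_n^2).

27/2

Parseval: a_0^2/2 + Σ_{n≥1} (a_n^2+b_n^2) = 1/3 ∫_{-3}^{3} φ(x)^2 dx = 54.
Subtract a_0^2/2 = 81/2: Σ (a_n^2+b_n^2) = 27/2.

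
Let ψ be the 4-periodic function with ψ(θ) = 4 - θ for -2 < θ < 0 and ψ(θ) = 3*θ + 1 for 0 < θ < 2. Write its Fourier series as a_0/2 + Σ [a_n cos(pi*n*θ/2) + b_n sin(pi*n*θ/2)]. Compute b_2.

-2/pi

b_2 = 1/2 ∫_{-2}^{2} ψ(θ) sin(pi*θ) dθ.
Split the integral at the breakpoints.
Integrating by parts (boundary term plus one more integral), an antiderivative of (4 - θ) sin(pi*θ) is θ*cos(pi*θ)/pi - sin(pi*θ)/pi**2 - 4*cos(pi*θ)/pi; evaluating from -2 to 0: ∫_{-2}^{0} (4 - θ) sin(pi*θ) dθ = (-4/pi) - (-6/pi) = 2/pi.
Integrating by parts (boundary term plus one more integral), an antiderivative of (3*θ + 1) sin(pi*θ) is -3*θ*cos(pi*θ)/pi + 3*sin(pi*θ)/pi**2 - cos(pi*θ)/pi; evaluating from 0 to 2: ∫_{0}^{2} (3*θ + 1) sin(pi*θ) dθ = (-7/pi) - (-1/pi) = -6/pi.
Summing the pieces and multiplying by (1/2) gives b_2 = -2/pi.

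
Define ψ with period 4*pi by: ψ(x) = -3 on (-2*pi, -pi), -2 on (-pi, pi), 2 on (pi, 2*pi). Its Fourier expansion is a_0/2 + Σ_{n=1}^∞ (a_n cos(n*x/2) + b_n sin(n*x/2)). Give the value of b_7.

5/(7*pi)

b_7 = (1/(2*pi)) ∫_{-2*pi}^{2*pi} ψ(x) sin(7*x/2) dx.
Split the integral at the breakpoints.
Directly, an antiderivative of (-3) sin(7*x/2) is 6*cos(7*x/2)/7; evaluating from -2*pi to -pi: ∫_{-2*pi}^{-pi} (-3) sin(7*x/2) dx = (0) - (-6/7) = 6/7.
Directly, an antiderivative of (-2) sin(7*x/2) is 4*cos(7*x/2)/7; evaluating from -pi to pi: ∫_{-pi}^{pi} (-2) sin(7*x/2) dx = (0) - (0) = 0.
Directly, an antiderivative of (2) sin(7*x/2) is -4*cos(7*x/2)/7; evaluating from pi to 2*pi: ∫_{pi}^{2*pi} (2) sin(7*x/2) dx = (4/7) - (0) = 4/7.
Summing the pieces and multiplying by (1/(2*pi)) gives b_7 = 5/(7*pi).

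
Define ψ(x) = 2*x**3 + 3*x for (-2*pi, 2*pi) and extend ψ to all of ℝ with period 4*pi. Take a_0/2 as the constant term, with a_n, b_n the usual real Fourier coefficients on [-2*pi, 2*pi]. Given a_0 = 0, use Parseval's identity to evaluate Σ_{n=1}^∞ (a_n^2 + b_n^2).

Parseval: a_0^2/2 + Σ_{n≥1} (a_n^2+b_n^2) = (1/(2*pi)) ∫_{-2*pi}^{2*pi} ψ(x)^2 dx = 8*pi**2*(105 + 336*pi**2 + 320*pi**4)/35.
Subtract a_0^2/2 = 0: Σ (a_n^2+b_n^2) = 8*pi**2*(105 + 336*pi**2 + 320*pi**4)/35.

8*pi**2*(105 + 336*pi**2 + 320*pi**4)/35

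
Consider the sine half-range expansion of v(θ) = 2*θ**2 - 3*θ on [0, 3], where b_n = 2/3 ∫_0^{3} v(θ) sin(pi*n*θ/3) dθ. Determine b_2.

b_2 = 2/3 ∫_0^{3} (2*θ**2 - 3*θ) sin(2*pi*θ/3) dθ.
Integrating by parts twice (tabular method), an antiderivative of (2*θ**2 - 3*θ) sin(2*pi*θ/3) is -3*θ**2*cos(2*pi*θ/3)/pi + 9*θ*sin(2*pi*θ/3)/pi**2 + 9*θ*cos(2*pi*θ/3)/(2*pi) - 27*sin(2*pi*θ/3)/(4*pi**2) + 27*cos(2*pi*θ/3)/(2*pi**3); evaluating from 0 to 3: ∫_{0}^{3} (2*θ**2 - 3*θ) sin(2*pi*θ/3) dθ = (27*(1 - pi**2)/(2*pi**3)) - (27/(2*pi**3)) = -27/(2*pi).
Hence b_2 = (2/3)·(-27/(2*pi)) = -9/pi.

-9/pi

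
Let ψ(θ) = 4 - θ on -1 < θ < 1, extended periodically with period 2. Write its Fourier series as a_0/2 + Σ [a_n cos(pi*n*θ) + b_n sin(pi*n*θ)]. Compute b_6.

b_6 = ∫_{-1}^{1} ψ(θ) sin(6*pi*θ) dθ.
Integrating by parts (boundary term plus one more integral), an antiderivative of (4 - θ) sin(6*pi*θ) is θ*cos(6*pi*θ)/(6*pi) - sin(6*pi*θ)/(36*pi**2) - 2*cos(6*pi*θ)/(3*pi); evaluating from -1 to 1: ∫_{-1}^{1} (4 - θ) sin(6*pi*θ) dθ = (-1/(2*pi)) - (-5/(6*pi)) = 1/(3*pi).
Hence b_6 = 1/(3*pi).

1/(3*pi)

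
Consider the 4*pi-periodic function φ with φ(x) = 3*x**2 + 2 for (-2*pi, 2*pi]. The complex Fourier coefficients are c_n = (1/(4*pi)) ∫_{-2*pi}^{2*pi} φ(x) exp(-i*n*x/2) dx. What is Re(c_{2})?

Since φ is real-valued, Re(c_{2}) = (1/(4*pi)) ∫_{-2*pi}^{2*pi} φ(x) cos(x) dx = a_{2}/2.
φ is even and cos(x) is even, so the integrand is even: ∫_{-2*pi}^{2*pi} φ(x) cos(x) dx = 2∫_0^{2*pi} φ(x) cos(x) dx.
Integrating by parts twice (tabular method), an antiderivative of (3*x**2 + 2) cos(x) is 3*x**2*sin(x) + 6*x*cos(x) - 4*sin(x); evaluating from 0 to 2*pi: ∫_{0}^{2*pi} (3*x**2 + 2) cos(x) dx = (12*pi) - (0) = 12*pi.
So ∫_{-2*pi}^{2*pi} φ(x) cos(x) dx = 24*pi.
Hence Re(c_{2}) = (1/(4*pi))·(24*pi) = 6.

6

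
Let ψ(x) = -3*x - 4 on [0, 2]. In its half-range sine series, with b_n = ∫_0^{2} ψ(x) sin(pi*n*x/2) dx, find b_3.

b_3 = ∫_0^{2} (-3*x - 4) sin(3*pi*x/2) dx.
Integrating by parts (boundary term plus one more integral), an antiderivative of (-3*x - 4) sin(3*pi*x/2) is 2*x*cos(3*pi*x/2)/pi - 4*sin(3*pi*x/2)/(3*pi**2) + 8*cos(3*pi*x/2)/(3*pi); evaluating from 0 to 2: ∫_{0}^{2} (-3*x - 4) sin(3*pi*x/2) dx = (-20/(3*pi)) - (8/(3*pi)) = -28/(3*pi).
Hence b_3 = -28/(3*pi).

-28/(3*pi)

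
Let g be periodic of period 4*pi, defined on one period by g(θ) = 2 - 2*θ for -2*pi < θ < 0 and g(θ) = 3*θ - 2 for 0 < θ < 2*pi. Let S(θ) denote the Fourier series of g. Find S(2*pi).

θ = 2*pi differs from θ = -2*pi by 1 full period(s), and the series is 4*pi-periodic.
At θ = -2*pi the one-sided limits are g(-2*pi^-) = -2 + 6*pi and g(-2*pi^+) = 2 + 4*pi.
By Dirichlet's theorem the series converges to their average, [(-2 + 6*pi) + (2 + 4*pi)]/2 = 5*pi.

5*pi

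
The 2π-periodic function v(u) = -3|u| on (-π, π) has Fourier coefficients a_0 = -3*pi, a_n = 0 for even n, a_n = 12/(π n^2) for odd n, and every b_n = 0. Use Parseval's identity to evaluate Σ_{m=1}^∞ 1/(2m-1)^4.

Parseval: a_0^2/2 + Σ a_n^2 = (1/π) ∫_{-π}^{π} v(u)^2 du = 6*pi**2.
Subtract a_0^2/2 = 9*pi**2/2: Σ a_n^2 = 3*pi**2/2.
Only odd n contribute, with a_n^2 = 144/(π^2 n^4), so Σ_{m≥1} 1/(2m-1)^4 = π^2·(3*pi**2/2)/144 = pi**4/96.

pi**4/96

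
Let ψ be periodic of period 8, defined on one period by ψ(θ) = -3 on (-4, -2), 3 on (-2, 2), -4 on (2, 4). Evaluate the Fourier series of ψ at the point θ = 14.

θ = 14 differs from θ = -2 by 2 full period(s), and the series is 8-periodic.
At θ = -2 the one-sided limits are ψ(-2^-) = -3 and ψ(-2^+) = 3.
By Dirichlet's theorem the series converges to their average, [(-3) + (3)]/2 = 0.

0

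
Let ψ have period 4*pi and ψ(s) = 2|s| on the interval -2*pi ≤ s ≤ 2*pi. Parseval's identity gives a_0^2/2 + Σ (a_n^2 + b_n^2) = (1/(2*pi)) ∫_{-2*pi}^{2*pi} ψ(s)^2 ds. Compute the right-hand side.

32*pi**2/3

(1/(2*pi)) ∫_{-2*pi}^{2*pi} ψ(s)^2 ds = (1/(2*pi)) · (64*pi**3/3) = 32*pi**2/3.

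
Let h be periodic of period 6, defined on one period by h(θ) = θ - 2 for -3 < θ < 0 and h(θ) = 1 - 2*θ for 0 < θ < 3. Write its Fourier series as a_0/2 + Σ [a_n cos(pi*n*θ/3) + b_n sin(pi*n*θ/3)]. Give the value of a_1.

a_1 = 1/3 ∫_{-3}^{3} h(θ) cos(pi*θ/3) dθ.
Split the integral at the breakpoints.
Integrating by parts (boundary term plus one more integral), an antiderivative of (θ - 2) cos(pi*θ/3) is 3*θ*sin(pi*θ/3)/pi - 6*sin(pi*θ/3)/pi + 9*cos(pi*θ/3)/pi**2; evaluating from -3 to 0: ∫_{-3}^{0} (θ - 2) cos(pi*θ/3) dθ = (9/pi**2) - (-9/pi**2) = 18/pi**2.
Integrating by parts (boundary term plus one more integral), an antiderivative of (1 - 2*θ) cos(pi*θ/3) is -6*θ*sin(pi*θ/3)/pi + 3*sin(pi*θ/3)/pi - 18*cos(pi*θ/3)/pi**2; evaluating from 0 to 3: ∫_{0}^{3} (1 - 2*θ) cos(pi*θ/3) dθ = (18/pi**2) - (-18/pi**2) = 36/pi**2.
Summing the pieces and multiplying by (1/3) gives a_1 = 18/pi**2.

18/pi**2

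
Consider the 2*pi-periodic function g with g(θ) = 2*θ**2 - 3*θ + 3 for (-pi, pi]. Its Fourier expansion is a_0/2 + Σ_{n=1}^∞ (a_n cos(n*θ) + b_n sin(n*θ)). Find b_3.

-2

b_3 = 1/pi ∫_{-pi}^{pi} g(θ) sin(3*θ) dθ.
Integrating by parts twice (tabular method), an antiderivative of (2*θ**2 - 3*θ + 3) sin(3*θ) is -2*θ**2*cos(3*θ)/3 + 4*θ*sin(3*θ)/9 + θ*cos(3*θ) - sin(3*θ)/3 - 23*cos(3*θ)/27; evaluating from -pi to pi: ∫_{-pi}^{pi} (2*θ**2 - 3*θ + 3) sin(3*θ) dθ = (-pi + 23/27 + 2*pi**2/3) - (23/27 + pi + 2*pi**2/3) = -2*pi.
Hence b_3 = (1/pi)·(-2*pi) = -2.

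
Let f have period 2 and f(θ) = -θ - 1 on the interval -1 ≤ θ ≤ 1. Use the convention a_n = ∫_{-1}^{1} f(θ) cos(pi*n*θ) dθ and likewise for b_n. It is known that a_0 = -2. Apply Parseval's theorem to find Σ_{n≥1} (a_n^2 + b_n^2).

2/3

Parseval: a_0^2/2 + Σ_{n≥1} (a_n^2+b_n^2) = ∫_{-1}^{1} f(θ)^2 dθ = 8/3.
Subtract a_0^2/2 = 2: Σ (a_n^2+b_n^2) = 2/3.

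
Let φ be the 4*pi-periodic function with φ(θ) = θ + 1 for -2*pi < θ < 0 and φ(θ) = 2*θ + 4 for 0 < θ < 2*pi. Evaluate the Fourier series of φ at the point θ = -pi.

1 - pi

φ is continuous at θ = -pi with value 1 - pi, so the series converges to 1 - pi there.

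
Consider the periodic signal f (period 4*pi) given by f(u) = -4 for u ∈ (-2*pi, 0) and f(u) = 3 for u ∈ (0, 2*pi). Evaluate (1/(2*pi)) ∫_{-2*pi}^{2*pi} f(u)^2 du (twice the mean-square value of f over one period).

(1/(2*pi)) ∫_{-2*pi}^{2*pi} f(u)^2 du = (1/(2*pi)) · (50*pi) = 25.

25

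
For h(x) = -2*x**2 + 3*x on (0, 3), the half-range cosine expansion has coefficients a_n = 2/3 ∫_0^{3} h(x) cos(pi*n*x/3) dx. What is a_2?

-18/pi**2

a_2 = 2/3 ∫_0^{3} (-2*x**2 + 3*x) cos(2*pi*x/3) dx.
Integrating by parts twice (tabular method), an antiderivative of (-2*x**2 + 3*x) cos(2*pi*x/3) is -3*x**2*sin(2*pi*x/3)/pi + 9*x*sin(2*pi*x/3)/(2*pi) - 9*x*cos(2*pi*x/3)/pi**2 + 27*sin(2*pi*x/3)/(2*pi**3) + 27*cos(2*pi*x/3)/(4*pi**2); evaluating from 0 to 3: ∫_{0}^{3} (-2*x**2 + 3*x) cos(2*pi*x/3) dx = (-81/(4*pi**2)) - (27/(4*pi**2)) = -27/pi**2.
Hence a_2 = (2/3)·(-27/pi**2) = -18/pi**2.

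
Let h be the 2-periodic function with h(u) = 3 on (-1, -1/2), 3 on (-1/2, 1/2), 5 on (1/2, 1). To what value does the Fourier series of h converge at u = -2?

u = -2 differs from u = 0 by -1 full period(s), and the series is 2-periodic.
h is continuous at u = 0 with value 3, so the series converges to 3 there.

3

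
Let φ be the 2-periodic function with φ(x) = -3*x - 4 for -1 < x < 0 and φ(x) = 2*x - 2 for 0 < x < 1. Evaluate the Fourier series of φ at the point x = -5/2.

x = -5/2 differs from x = -1/2 by -1 full period(s), and the series is 2-periodic.
φ is continuous at x = -1/2 with value -5/2, so the series converges to -5/2 there.

-5/2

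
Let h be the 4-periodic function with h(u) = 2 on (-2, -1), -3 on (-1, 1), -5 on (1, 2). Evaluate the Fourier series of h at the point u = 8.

-3

u = 8 differs from u = 0 by 2 full period(s), and the series is 4-periodic.
h is continuous at u = 0 with value -3, so the series converges to -3 there.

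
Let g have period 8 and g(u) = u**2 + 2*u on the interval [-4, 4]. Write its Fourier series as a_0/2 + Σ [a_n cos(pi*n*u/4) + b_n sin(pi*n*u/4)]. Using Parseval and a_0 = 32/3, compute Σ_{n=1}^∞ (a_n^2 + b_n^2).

Parseval: a_0^2/2 + Σ_{n≥1} (a_n^2+b_n^2) = 1/4 ∫_{-4}^{4} g(u)^2 du = 2176/15.
Subtract a_0^2/2 = 512/9: Σ (a_n^2+b_n^2) = 3968/45.

3968/45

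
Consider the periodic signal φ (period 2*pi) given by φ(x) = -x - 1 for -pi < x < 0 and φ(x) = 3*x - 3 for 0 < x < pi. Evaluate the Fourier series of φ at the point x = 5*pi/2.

x = 5*pi/2 differs from x = pi/2 by 1 full period(s), and the series is 2*pi-periodic.
φ is continuous at x = pi/2 with value -3 + 3*pi/2, so the series converges to -3 + 3*pi/2 there.

-3 + 3*pi/2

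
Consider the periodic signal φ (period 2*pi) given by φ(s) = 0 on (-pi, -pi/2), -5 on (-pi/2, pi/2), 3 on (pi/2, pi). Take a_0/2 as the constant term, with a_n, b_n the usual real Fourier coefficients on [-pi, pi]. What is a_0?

-7/2

a_0 = 1/pi ∫_{-pi}^{pi} φ(s) ds = 1/pi · (-7*pi/2) = -7/2.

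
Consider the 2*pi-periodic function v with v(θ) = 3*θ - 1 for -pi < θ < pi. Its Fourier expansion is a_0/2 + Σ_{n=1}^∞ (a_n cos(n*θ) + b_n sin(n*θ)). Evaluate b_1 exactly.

b_1 = 1/pi ∫_{-pi}^{pi} v(θ) sin(θ) dθ.
Integrating by parts (boundary term plus one more integral), an antiderivative of (3*θ - 1) sin(θ) is -3*θ*cos(θ) + 3*sin(θ) + cos(θ); evaluating from -pi to pi: ∫_{-pi}^{pi} (3*θ - 1) sin(θ) dθ = (-1 + 3*pi) - (-3*pi - 1) = 6*pi.
Hence b_1 = (1/pi)·(6*pi) = 6.

6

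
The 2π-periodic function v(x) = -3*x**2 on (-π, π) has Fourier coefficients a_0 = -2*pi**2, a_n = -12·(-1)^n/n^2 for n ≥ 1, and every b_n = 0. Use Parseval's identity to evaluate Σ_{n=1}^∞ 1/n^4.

Parseval: a_0^2/2 + Σ a_n^2 = (1/π) ∫_{-π}^{π} v(x)^2 dx = 18*pi**4/5.
Subtract a_0^2/2 = 2*pi**4: Σ a_n^2 = 8*pi**4/5.
Since a_n^2 = 144/n^4, Σ 1/n^4 = pi**4/90.

pi**4/90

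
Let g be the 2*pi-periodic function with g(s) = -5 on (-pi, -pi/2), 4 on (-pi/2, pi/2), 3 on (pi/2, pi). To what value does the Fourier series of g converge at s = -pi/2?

-1/2

At s = -pi/2 the one-sided limits are g(-pi/2^-) = -5 and g(-pi/2^+) = 4.
By Dirichlet's theorem the series converges to their average, [(-5) + (4)]/2 = -1/2.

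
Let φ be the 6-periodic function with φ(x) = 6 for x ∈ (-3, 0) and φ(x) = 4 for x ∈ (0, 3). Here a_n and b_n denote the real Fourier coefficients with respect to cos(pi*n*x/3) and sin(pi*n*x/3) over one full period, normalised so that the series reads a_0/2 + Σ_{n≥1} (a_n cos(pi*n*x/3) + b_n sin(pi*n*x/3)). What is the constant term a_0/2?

a_0 = 1/3 ∫_{-3}^{3} φ(x) dx = 1/3 · (30) = 10.
So the constant term a_0/2 = 5.

5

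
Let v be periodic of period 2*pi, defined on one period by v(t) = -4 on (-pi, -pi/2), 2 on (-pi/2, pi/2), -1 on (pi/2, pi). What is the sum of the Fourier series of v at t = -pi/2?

-1

At t = -pi/2 the one-sided limits are v(-pi/2^-) = -4 and v(-pi/2^+) = 2.
By Dirichlet's theorem the series converges to their average, [(-4) + (2)]/2 = -1.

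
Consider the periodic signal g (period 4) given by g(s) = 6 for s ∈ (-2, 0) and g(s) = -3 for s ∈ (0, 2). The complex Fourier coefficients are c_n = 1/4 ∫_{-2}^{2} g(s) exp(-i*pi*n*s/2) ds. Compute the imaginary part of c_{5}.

Since g is real-valued, Im(c_{5}) = -1/4 ∫_{-2}^{2} g(s) sin(5*pi*s/2) ds = -b_{5}/2.
Split the integral at the breakpoints.
Directly, an antiderivative of (6) sin(5*pi*s/2) is -12*cos(5*pi*s/2)/(5*pi); evaluating from -2 to 0: ∫_{-2}^{0} (6) sin(5*pi*s/2) ds = (-12/(5*pi)) - (12/(5*pi)) = -24/(5*pi).
Directly, an antiderivative of (-3) sin(5*pi*s/2) is 6*cos(5*pi*s/2)/(5*pi); evaluating from 0 to 2: ∫_{0}^{2} (-3) sin(5*pi*s/2) ds = (-6/(5*pi)) - (6/(5*pi)) = -12/(5*pi).
So ∫_{-2}^{2} g(s) sin(5*pi*s/2) ds = -36/(5*pi).
Hence Im(c_{5}) = (-1/4)·(-36/(5*pi)) = 9/(5*pi).

9/(5*pi)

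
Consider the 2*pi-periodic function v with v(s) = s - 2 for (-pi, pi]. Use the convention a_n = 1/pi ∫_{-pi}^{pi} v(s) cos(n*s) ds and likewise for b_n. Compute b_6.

b_6 = 1/pi ∫_{-pi}^{pi} v(s) sin(6*s) ds.
Integrating by parts (boundary term plus one more integral), an antiderivative of (s - 2) sin(6*s) is -s*cos(6*s)/6 + sin(6*s)/36 + cos(6*s)/3; evaluating from -pi to pi: ∫_{-pi}^{pi} (s - 2) sin(6*s) ds = (1/3 - pi/6) - (1/3 + pi/6) = -pi/3.
Hence b_6 = (1/pi)·(-pi/3) = -1/3.

-1/3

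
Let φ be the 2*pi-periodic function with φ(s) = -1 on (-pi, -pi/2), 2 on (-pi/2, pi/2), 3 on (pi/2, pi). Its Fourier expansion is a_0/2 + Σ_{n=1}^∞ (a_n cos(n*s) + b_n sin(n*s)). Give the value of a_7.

-2/(7*pi)

a_7 = 1/pi ∫_{-pi}^{pi} φ(s) cos(7*s) ds.
Split the integral at the breakpoints.
Directly, an antiderivative of (-1) cos(7*s) is -sin(7*s)/7; evaluating from -pi to -pi/2: ∫_{-pi}^{-pi/2} (-1) cos(7*s) ds = (-1/7) - (0) = -1/7.
Directly, an antiderivative of (2) cos(7*s) is 2*sin(7*s)/7; evaluating from -pi/2 to pi/2: ∫_{-pi/2}^{pi/2} (2) cos(7*s) ds = (-2/7) - (2/7) = -4/7.
Directly, an antiderivative of (3) cos(7*s) is 3*sin(7*s)/7; evaluating from pi/2 to pi: ∫_{pi/2}^{pi} (3) cos(7*s) ds = (0) - (-3/7) = 3/7.
Summing the pieces and multiplying by (1/pi) gives a_7 = -2/(7*pi).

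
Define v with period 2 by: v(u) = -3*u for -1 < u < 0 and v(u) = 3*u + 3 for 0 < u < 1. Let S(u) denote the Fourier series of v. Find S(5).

9/2

u = 5 differs from u = 1 by 2 full period(s), and the series is 2-periodic.
At u = 1 the one-sided limits are v(1^-) = 6 and v(1^+) = 3.
By Dirichlet's theorem the series converges to their average, [(6) + (3)]/2 = 9/2.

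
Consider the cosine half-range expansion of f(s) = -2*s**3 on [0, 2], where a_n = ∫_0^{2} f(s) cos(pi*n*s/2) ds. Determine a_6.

-8/(3*pi**2)

a_6 = ∫_0^{2} (-2*s**3) cos(3*pi*s) ds.
Integrating by parts three times (tabular method), an antiderivative of (-2*s**3) cos(3*pi*s) is -2*s**3*sin(3*pi*s)/(3*pi) - 2*s**2*cos(3*pi*s)/(3*pi**2) + 4*s*sin(3*pi*s)/(9*pi**3) + 4*cos(3*pi*s)/(27*pi**4); evaluating from 0 to 2: ∫_{0}^{2} (-2*s**3) cos(3*pi*s) ds = (4*(1 - 18*pi**2)/(27*pi**4)) - (4/(27*pi**4)) = -8/(3*pi**2).
Hence a_6 = -8/(3*pi**2).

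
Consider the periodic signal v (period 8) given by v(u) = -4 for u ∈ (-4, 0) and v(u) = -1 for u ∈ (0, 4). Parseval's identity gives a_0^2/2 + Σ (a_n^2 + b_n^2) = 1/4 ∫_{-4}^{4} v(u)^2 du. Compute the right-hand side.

1/4 ∫_{-4}^{4} v(u)^2 du = 1/4 · (68) = 17.

17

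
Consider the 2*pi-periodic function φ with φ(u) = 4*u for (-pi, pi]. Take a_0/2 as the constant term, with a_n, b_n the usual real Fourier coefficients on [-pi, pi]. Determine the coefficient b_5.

8/5

b_5 = 1/pi ∫_{-pi}^{pi} φ(u) sin(5*u) du.
φ is odd and sin(5*u) is odd, so the integrand is even and b_5 = 2/pi ∫_0^{pi} φ(u) sin(5*u) du.
Integrating by parts (boundary term plus one more integral), an antiderivative of (4*u) sin(5*u) is -4*u*cos(5*u)/5 + 4*sin(5*u)/25; evaluating from 0 to pi: ∫_{0}^{pi} (4*u) sin(5*u) du = (4*pi/5) - (0) = 4*pi/5.
Hence b_5 = (2/pi)·(4*pi/5) = 8/5.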